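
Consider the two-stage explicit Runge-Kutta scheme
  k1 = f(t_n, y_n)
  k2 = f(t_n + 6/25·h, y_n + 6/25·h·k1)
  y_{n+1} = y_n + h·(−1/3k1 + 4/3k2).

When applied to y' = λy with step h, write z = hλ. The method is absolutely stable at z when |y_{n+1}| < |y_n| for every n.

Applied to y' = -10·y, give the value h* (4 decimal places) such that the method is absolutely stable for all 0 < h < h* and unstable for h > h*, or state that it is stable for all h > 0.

Set f=λy, z=hλ:
  k1=λy_n ⇒ h·k1=z·y_n;  k2=λ(1+6/25z)y_n ⇒ h·k2=z(1+6/25z)y_n
  y_{n+1}/y_n = 1 − 1/3z + 4/3z(1+6/25z) = 1 + z + 8/25z²
  R(z) = 1 + z + 8/25z².

Need |R(x)|<1, x<0.
x=-1.52: |R|=0.2193
R=1: x+8/25x²=0 ⇒ x=−25/8=-3.1250; min R=1−1/(4·8/25)=0.2188>−1
Confirm numerically:
  x=-2.880: |R|=0.77421 <1
  x=-2.095: |R|=0.30949 <1
  x=-1.598: |R|=0.21915 <1
  x=-3.521: |R|=1.44618 >1
  x=-3.177: |R|=1.05287 >1
  x=-3.155: |R|=1.03029 >1
Stable set (-3.1250, 0).

(-3.1250,0); λ=-10 ⇒ h* = (25/8)/10 = 0.3125.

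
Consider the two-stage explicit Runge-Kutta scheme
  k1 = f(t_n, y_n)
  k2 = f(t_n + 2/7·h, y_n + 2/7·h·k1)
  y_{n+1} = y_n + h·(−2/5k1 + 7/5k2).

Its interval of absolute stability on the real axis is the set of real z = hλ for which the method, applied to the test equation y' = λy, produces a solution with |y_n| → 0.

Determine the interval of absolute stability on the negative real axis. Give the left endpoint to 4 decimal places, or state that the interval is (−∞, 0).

(-2.5000, 0).

Test eqn y'=λy, z=hλ:
  k1=λy_n ⇒ h·k1=z·y_n;  k2=λ(1+2/7z)y_n ⇒ h·k2=z(1+2/7z)y_n
  y_{n+1}/y_n = 1 − 2/5z + 7/5z(1+2/7z) = 1 + z + 2/5z²
  Hence R(z) = 1 + z + 2/5z².

Boundary: |R(x)|=1, x<0.
x=-0.42: |R|=0.6506
R=1: x+2/5x²=0 ⇒ x=−5/2=-2.5000; min R=1−1/(4·2/5)=0.3750>−1
Confirm numerically:
  x=-2.139: |R|=0.69113 <1
  x=-1.380: |R|=0.38176 <1
  x=-1.192: |R|=0.37635 <1
  x=-1.058: |R|=0.38975 <1
  x=-2.987: |R|=1.58187 >1
  x=-2.981: |R|=1.57354 >1
  x=-2.545: |R|=1.04581 >1
So |R|<1 on (-2.5000, 0).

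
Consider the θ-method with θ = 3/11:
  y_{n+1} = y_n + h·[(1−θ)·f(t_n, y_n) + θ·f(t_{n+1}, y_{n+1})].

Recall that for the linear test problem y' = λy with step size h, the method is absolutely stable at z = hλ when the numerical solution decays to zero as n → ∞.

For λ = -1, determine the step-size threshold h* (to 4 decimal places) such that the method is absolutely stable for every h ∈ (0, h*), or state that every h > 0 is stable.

With y'=λy (z=hλ):
  y_{n+1} = y_n + z·[8/11·y_n + 3/11·y_{n+1}] ⇒ (1 − 3/11z)y_{n+1} = (1 + 8/11z)y_n
  Hence R(z) = (1 + 8/11z)/(1 − 3/11z).

Solve |R(x)|<1 on ℝ⁻.
x=-1.3: |R|=0.0403
R=−1: 1+8/11x = −1+3/11x ⇒ -5/11x=2 ⇒ x=2/(-5/11)=-4.4000
Confirm numerically:
  x=-4.009: |R|=0.91510 <1
  x=-2.986: |R|=0.64576 <1
  x=-2.479: |R|=0.47904 <1
  x=-4.879: |R|=1.09342 >1
  x=-4.700: |R|=1.05976 >1
  x=-4.574: |R|=1.03519 >1
So |R|<1 on (-4.4000, 0).

(-4.4000,0); λ=-1 ⇒ h* = (22/5)/1 = 4.4000.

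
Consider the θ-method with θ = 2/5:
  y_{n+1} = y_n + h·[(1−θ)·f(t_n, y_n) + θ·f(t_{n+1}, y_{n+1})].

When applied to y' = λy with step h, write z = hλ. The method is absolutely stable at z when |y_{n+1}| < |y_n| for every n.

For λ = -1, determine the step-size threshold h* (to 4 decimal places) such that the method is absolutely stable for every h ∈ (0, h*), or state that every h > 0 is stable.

(-10.0000,0); λ=-1 ⇒ h* = (10)/1 = 10.0000.

On y'=λy, z=hλ:
  y_{n+1} = y_n + z·[3/5·y_n + 2/5·y_{n+1}] ⇒ (1 − 2/5z)y_{n+1} = (1 + 3/5z)y_n
  so R(z) = (1 + 3/5z)/(1 − 2/5z).

Solve |R(x)|<1 on ℝ⁻.
x=-0.51: |R|=0.5764
R=−1: 1+3/5x = −1+2/5x ⇒ -1/5x=2 ⇒ x=2/(-1/5)=-10.0000
Confirm numerically:
  x=-9.747: |R|=0.98967 <1
  x=-7.429: |R|=0.87053 <1
  x=-4.835: |R|=0.64792 <1
  x=-4.323: |R|=0.58398 <1
  x=-10.402: |R|=1.01558 >1
  x=-10.374: |R|=1.01453 >1
  x=-10.231: |R|=1.00907 >1
So |R|<1 on (-10.0000, 0).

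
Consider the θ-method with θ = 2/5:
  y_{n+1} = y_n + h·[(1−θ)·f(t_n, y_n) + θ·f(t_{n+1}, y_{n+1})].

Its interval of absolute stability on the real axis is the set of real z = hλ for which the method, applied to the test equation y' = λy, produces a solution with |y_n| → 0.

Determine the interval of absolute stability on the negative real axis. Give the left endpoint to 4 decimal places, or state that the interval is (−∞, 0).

On y'=λy, z=hλ:
  y_{n+1} = y_n + z·[3/5·y_n + 2/5·y_{n+1}] ⇒ (1 − 2/5z)y_{n+1} = (1 + 3/5z)y_n
  so R(z) = (1 + 3/5z)/(1 − 2/5z).

Find x<0 with |R(x)|<1.
x=-1.43: |R|=0.0903
R=−1: 1+3/5x = −1+2/5x ⇒ -1/5x=2 ⇒ x=2/(-1/5)=-10.0000
Confirm numerically:
  x=-8.911: |R|=0.95228 <1
  x=-8.319: |R|=0.92231 <1
  x=-6.707: |R|=0.82117 <1
  x=-5.798: |R|=0.74681 <1
  x=-10.552: |R|=1.02115 >1
  x=-10.118: |R|=1.00468 >1
So |R|<1 on (-10.0000, 0).

z∈(-10.0000,0).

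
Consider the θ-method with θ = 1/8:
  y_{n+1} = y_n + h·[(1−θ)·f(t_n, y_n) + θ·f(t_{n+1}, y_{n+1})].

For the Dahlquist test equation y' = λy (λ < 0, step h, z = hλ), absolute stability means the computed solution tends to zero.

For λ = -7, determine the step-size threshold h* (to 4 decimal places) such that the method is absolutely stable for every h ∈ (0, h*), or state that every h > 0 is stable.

On y'=λy, z=hλ:
  y_{n+1} = y_n + z·[7/8·y_n + 1/8·y_{n+1}] ⇒ (1 − 1/8z)y_{n+1} = (1 + 7/8z)y_n
  ⇒ R(z) = (1 + 7/8z)/(1 − 1/8z).

Solve |R(x)|<1 on ℝ⁻.
x=-0.97: |R|=0.1349
R=−1: 1+7/8x = −1+1/8x ⇒ -3/4x=2 ⇒ x=2/(-3/4)=-2.6667
Confirm numerically:
  x=-2.598: |R|=0.96112 <1
  x=-2.020: |R|=0.61277 <1
  x=-1.382: |R|=0.17843 <1
  x=-2.988: |R|=1.17546 >1
  x=-2.981: |R|=1.17175 >1
Interval (-2.6667, 0).

(-2.6667,0); λ=-7 ⇒ h* = (8/3)/7 = 0.3810.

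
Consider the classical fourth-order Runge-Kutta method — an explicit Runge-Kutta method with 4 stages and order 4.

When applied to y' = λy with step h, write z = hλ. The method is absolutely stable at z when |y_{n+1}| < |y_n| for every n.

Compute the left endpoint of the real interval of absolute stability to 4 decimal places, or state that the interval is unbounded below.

Test eqn y'=λy, z=hλ:
  order 4, 4-stage ⇒ R(z)=1+z+z^2/2+z^3/6+z^4/24
  (e.g. R(-0.73)=0.48345, |R|=0.48345)

Boundary: |R(x)|=1, x<0.
x=-0.73: |R|=0.4834
|R(-3.17)|=1.7528 |R(-1.56)|=0.2708 |R(-0.86)|=0.4266
Bisect:
  x_lo=-3.4864 |R|=2.6842  x_hi=-0.1062 |R|=0.8992
  mid=-1.79631 |R|=0.28485 →hi
  mid=-2.64135 |R|=0.80380 →hi
  mid=-3.06386 |R|=1.50792 →lo
  mid=-2.85261 |R|=1.10632 →lo
  mid=-2.74698 |R|=0.94375 →hi
  mid=-2.79979 |R|=1.02208 →lo
  mid=-2.77338 |R|=0.98219 →hi
  mid=-2.78659 |R|=1.00195 →lo
  ...
  [-2.78535,-2.78514] ⇒ x*=-2.7853
So |R|<1 on (-2.7853, 0).

z* = -2.7853.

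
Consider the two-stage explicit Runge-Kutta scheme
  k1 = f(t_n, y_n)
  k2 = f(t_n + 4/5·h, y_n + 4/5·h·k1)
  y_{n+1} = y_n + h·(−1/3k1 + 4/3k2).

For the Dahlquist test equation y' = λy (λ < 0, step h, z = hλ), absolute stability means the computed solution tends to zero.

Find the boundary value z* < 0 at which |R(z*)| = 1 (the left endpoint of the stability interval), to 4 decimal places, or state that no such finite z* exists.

Set f=λy, z=hλ:
  k1=λy_n ⇒ h·k1=z·y_n;  k2=λ(1+4/5z)y_n ⇒ h·k2=z(1+4/5z)y_n
  y_{n+1}/y_n = 1 − 1/3z + 4/3z(1+4/5z) = 1 + z + 16/15z²
  Hence R(z) = 1 + z + 16/15z².

Solve |R(x)|<1 on ℝ⁻.
x=-1.3: |R|=1.5027
R=1: x+16/15x²=0 ⇒ x=−15/16=-0.9375; min R=1−1/(4·16/15)=0.7656>−1
Confirm numerically:
  x=-0.822: |R|=0.89873 <1
  x=-0.747: |R|=0.84821 <1
  x=-0.593: |R|=0.78209 <1
  x=-1.440: |R|=1.77184 >1
  x=-1.331: |R|=1.55867 >1
Interval (-0.9375, 0).

z* = -0.9375.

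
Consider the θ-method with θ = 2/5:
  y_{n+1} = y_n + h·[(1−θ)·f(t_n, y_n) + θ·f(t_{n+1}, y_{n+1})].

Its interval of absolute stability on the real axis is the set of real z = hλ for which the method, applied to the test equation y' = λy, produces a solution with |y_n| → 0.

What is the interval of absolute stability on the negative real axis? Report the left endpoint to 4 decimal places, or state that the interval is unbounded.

z∈(-10.0000,0).

On y'=λy, z=hλ:
  y_{n+1} = y_n + z·[3/5·y_n + 2/5·y_{n+1}] ⇒ (1 − 2/5z)y_{n+1} = (1 + 3/5z)y_n
  R(z) = (1 + 3/5z)/(1 − 2/5z).

Boundary: |R(x)|=1, x<0.
x=-0.34: |R|=0.7007
R=−1: 1+3/5x = −1+2/5x ⇒ -1/5x=2 ⇒ x=2/(-1/5)=-10.0000
Confirm numerically:
  x=-9.252: |R|=0.96818 <1
  x=-7.730: |R|=0.88905 <1
  x=-5.075: |R|=0.67492 <1
  x=-10.464: |R|=1.01790 >1
  x=-10.330: |R|=1.01286 >1
  x=-10.205: |R|=1.00807 >1
Interval (-10.0000, 0).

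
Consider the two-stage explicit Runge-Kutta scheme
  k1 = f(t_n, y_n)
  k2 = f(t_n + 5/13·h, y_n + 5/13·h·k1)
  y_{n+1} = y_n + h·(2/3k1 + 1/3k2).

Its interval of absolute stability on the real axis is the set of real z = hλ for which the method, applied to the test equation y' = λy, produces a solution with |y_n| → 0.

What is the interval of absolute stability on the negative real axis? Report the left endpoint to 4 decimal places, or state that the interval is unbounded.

With y'=λy (z=hλ):
  k1=λy_n ⇒ h·k1=z·y_n;  k2=λ(1+5/13z)y_n ⇒ h·k2=z(1+5/13z)y_n
  y_{n+1}/y_n = 1 + 2/3z + 1/3z(1+5/13z) = 1 + z + 5/39z²
  R(z) = 1 + z + 5/39z².

Need |R(x)|<1, x<0.
x=-0.98: |R|=0.1431
R=1: x+5/39x²=0 ⇒ x=−39/5=-7.8000; min R=1−1/(4·5/39)=-0.9500>−1
Confirm numerically:
  x=-6.589: |R|=0.02298 <1
  x=-3.970: |R|=0.94937 <1
  x=-3.359: |R|=0.91248 <1
  x=-8.122: |R|=1.33529 >1
  x=-7.970: |R|=1.17371 >1
  x=-7.852: |R|=1.05235 >1
Stable set (-7.8000, 0).

(-7.8000, 0).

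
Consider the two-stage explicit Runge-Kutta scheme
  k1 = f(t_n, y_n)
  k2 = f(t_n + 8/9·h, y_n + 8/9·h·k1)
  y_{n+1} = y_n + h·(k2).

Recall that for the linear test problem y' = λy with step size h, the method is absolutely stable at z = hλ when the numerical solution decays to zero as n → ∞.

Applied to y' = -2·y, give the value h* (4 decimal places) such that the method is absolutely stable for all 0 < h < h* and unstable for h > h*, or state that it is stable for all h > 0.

Test eqn y'=λy, z=hλ:
  k1=λy_n ⇒ h·k1=z·y_n;  k2=λ(1+8/9z)y_n ⇒ h·k2=z(1+8/9z)y_n
  y_{n+1}/y_n = 1 + z(1+8/9z) = 1 + z + 8/9z²
  so R(z) = 1 + z + 8/9z².

Boundary: |R(x)|=1, x<0.
x=-1.3: |R|=1.2022
R=1: x+8/9x²=0 ⇒ x=−9/8=-1.1250; min R=1−1/(4·8/9)=0.7188>−1
Confirm numerically:
  x=-1.005: |R|=0.89280 <1
  x=-0.744: |R|=0.74803 <1
  x=-0.517: |R|=0.72059 <1
  x=-0.495: |R|=0.72280 <1
  x=-1.604: |R|=1.68295 >1
  x=-1.342: |R|=1.25886 >1
Interval (-1.1250, 0).

(-1.1250,0); λ=-2 ⇒ h* = (9/8)/2 = 0.5625.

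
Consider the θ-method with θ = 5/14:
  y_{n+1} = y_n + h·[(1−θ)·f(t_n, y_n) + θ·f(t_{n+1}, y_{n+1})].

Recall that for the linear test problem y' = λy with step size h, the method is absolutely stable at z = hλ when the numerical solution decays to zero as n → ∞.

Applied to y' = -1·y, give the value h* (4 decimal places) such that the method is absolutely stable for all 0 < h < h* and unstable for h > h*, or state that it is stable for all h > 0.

Test eqn y'=λy, z=hλ:
  y_{n+1} = y_n + z·[9/14·y_n + 5/14·y_{n+1}] ⇒ (1 − 5/14z)y_{n+1} = (1 + 9/14z)y_n
  R(z) = (1 + 9/14z)/(1 − 5/14z).

Need |R(x)|<1, x<0.
x=-1.42: |R|=0.0578
R=−1: 1+9/14x = −1+5/14x ⇒ -2/7x=2 ⇒ x=2/(-2/7)=-7.0000
Confirm numerically:
  x=-4.356: |R|=0.70442 <1
  x=-3.680: |R|=0.59012 <1
  x=-3.408: |R|=0.53711 <1
  x=-7.409: |R|=1.03205 >1
  x=-7.147: |R|=1.01182 >1
  x=-7.078: |R|=1.00632 >1
Interval (-7.0000, 0).

(-7.0000,0); λ=-1 ⇒ h* = (7)/1 = 7.0000.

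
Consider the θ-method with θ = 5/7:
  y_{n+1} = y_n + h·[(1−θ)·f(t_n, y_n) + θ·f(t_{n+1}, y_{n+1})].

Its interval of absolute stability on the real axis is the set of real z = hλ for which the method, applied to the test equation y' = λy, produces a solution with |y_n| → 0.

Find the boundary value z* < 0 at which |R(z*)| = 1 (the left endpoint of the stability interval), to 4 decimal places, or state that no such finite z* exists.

Set f=λy, z=hλ:
  y_{n+1} = y_n + z·[2/7·y_n + 5/7·y_{n+1}] ⇒ (1 − 5/7z)y_{n+1} = (1 + 2/7z)y_n
  R(z) = (1 + 2/7z)/(1 − 5/7z).

Boundary: |R(x)|=1, x<0.
x=-1.38: |R|=0.3050
x=-2: |R|=0.1765
x=-10: |R|=0.2281
x=-100: |R|=0.3807
θ=5/7≥1/2 ⇒ |1+2/7x|<|1−5/7x| ∀x<0 ⇒ unbounded interval.

interval (−∞, 0).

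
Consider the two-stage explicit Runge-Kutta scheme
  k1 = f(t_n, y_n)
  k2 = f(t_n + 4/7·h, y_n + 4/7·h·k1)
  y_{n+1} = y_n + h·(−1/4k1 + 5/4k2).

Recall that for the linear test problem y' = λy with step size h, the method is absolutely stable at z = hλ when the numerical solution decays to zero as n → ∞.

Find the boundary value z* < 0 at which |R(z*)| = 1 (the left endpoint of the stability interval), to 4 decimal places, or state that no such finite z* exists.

left endpoint -1.4000.

Set f=λy, z=hλ:
  k1=λy_n ⇒ h·k1=z·y_n;  k2=λ(1+4/7z)y_n ⇒ h·k2=z(1+4/7z)y_n
  y_{n+1}/y_n = 1 − 1/4z + 5/4z(1+4/7z) = 1 + z + 5/7z²
  R(z) = 1 + z + 5/7z².

Solve |R(x)|<1 on ℝ⁻.
x=-0.31: |R|=0.7586
R=1: x+5/7x²=0 ⇒ x=−7/5=-1.4000; min R=1−1/(4·5/7)=0.6500>−1
Confirm numerically:
  x=-0.961: |R|=0.69866 <1
  x=-0.668: |R|=0.65073 <1
  x=-0.565: |R|=0.66302 <1
  x=-1.882: |R|=1.64795 >1
  x=-1.775: |R|=1.47545 >1
Stable set (-1.4000, 0).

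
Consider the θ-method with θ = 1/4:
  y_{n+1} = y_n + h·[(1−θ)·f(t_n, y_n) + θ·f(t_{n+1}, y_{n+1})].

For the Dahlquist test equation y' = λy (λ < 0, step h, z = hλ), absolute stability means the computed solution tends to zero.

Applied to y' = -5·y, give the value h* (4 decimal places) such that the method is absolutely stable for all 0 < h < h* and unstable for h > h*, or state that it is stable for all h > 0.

On y'=λy, z=hλ:
  y_{n+1} = y_n + z·[3/4·y_n + 1/4·y_{n+1}] ⇒ (1 − 1/4z)y_{n+1} = (1 + 3/4z)y_n
  Hence R(z) = (1 + 3/4z)/(1 − 1/4z).

Solve |R(x)|<1 on ℝ⁻.
x=-0.82: |R|=0.3195
R=−1: 1+3/4x = −1+1/4x ⇒ -1/2x=2 ⇒ x=2/(-1/2)=-4.0000
Confirm numerically:
  x=-3.338: |R|=0.81957 <1
  x=-2.865: |R|=0.66934 <1
  x=-2.658: |R|=0.59688 <1
  x=-2.008: |R|=0.33688 <1
  x=-4.101: |R|=1.02494 >1
  x=-4.029: |R|=1.00722 >1
So |R|<1 on (-4.0000, 0).

(-4.0000,0); λ=-5 ⇒ h* = (4)/5 = 0.8000.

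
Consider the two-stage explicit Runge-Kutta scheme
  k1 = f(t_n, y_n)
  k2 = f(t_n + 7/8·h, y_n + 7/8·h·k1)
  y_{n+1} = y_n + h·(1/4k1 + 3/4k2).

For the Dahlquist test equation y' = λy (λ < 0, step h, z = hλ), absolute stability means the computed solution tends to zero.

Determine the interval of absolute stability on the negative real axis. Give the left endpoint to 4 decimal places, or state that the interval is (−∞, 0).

On y'=λy, z=hλ:
  k1=λy_n ⇒ h·k1=z·y_n;  k2=λ(1+7/8z)y_n ⇒ h·k2=z(1+7/8z)y_n
  y_{n+1}/y_n = 1 + 1/4z + 3/4z(1+7/8z) = 1 + z + 21/32z²
  so R(z) = 1 + z + 21/32z².

Need |R(x)|<1, x<0.
x=-0.75: |R|=0.6191
R=1: x+21/32x²=0 ⇒ x=−32/21=-1.5238; min R=1−1/(4·21/32)=0.6190>−1
Confirm numerically:
  x=-0.874: |R|=0.62729 <1
  x=-0.730: |R|=0.61972 <1
  x=-0.681: |R|=0.62334 <1
  x=-1.859: |R|=1.40892 >1
  x=-1.841: |R|=1.38322 >1
Interval (-1.5238, 0).

(-1.5238, 0).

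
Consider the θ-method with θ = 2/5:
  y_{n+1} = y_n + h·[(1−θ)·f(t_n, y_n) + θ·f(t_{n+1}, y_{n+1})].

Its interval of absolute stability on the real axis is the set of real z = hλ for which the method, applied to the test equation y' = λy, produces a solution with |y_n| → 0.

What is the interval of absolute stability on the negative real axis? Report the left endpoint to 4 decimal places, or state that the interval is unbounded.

(-10.0000, 0).

On y'=λy, z=hλ:
  y_{n+1} = y_n + z·[3/5·y_n + 2/5·y_{n+1}] ⇒ (1 − 2/5z)y_{n+1} = (1 + 3/5z)y_n
  so R(z) = (1 + 3/5z)/(1 − 2/5z).

Find x<0 with |R(x)|<1.
x=-0.82: |R|=0.3825
R=−1: 1+3/5x = −1+2/5x ⇒ -1/5x=2 ⇒ x=2/(-1/5)=-10.0000
Confirm numerically:
  x=-5.205: |R|=0.68884 <1
  x=-5.096: |R|=0.67720 <1
  x=-4.705: |R|=0.63255 <1
  x=-4.124: |R|=0.55646 <1
  x=-10.274: |R|=1.01072 >1
  x=-10.173: |R|=1.00683 >1
  x=-10.119: |R|=1.00472 >1
Interval (-10.0000, 0).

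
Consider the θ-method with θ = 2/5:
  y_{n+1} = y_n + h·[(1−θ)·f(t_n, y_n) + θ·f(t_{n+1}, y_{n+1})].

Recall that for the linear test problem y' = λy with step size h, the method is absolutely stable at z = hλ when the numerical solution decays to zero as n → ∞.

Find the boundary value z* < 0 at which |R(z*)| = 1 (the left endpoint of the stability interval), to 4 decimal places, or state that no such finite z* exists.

Test eqn y'=λy, z=hλ:
  y_{n+1} = y_n + z·[3/5·y_n + 2/5·y_{n+1}] ⇒ (1 − 2/5z)y_{n+1} = (1 + 3/5z)y_n
  R(z) = (1 + 3/5z)/(1 − 2/5z).

Solve |R(x)|<1 on ℝ⁻.
x=-0.34: |R|=0.7007
R=−1: 1+3/5x = −1+2/5x ⇒ -1/5x=2 ⇒ x=2/(-1/5)=-10.0000
Confirm numerically:
  x=-7.623: |R|=0.88259 <1
  x=-7.485: |R|=0.87406 <1
  x=-6.889: |R|=0.83433 <1
  x=-4.477: |R|=0.60420 <1
  x=-10.304: |R|=1.01187 >1
  x=-10.103: |R|=1.00409 >1
Stable set (-10.0000, 0).

left endpoint -10.0000.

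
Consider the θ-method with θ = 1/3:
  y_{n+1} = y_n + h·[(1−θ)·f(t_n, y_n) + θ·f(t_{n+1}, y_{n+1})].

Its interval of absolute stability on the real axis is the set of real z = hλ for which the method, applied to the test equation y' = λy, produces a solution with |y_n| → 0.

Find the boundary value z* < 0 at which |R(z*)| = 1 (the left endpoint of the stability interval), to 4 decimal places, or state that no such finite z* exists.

z* = -6.0000.

Test eqn y'=λy, z=hλ:
  y_{n+1} = y_n + z·[2/3·y_n + 1/3·y_{n+1}] ⇒ (1 − 1/3z)y_{n+1} = (1 + 2/3z)y_n
  Hence R(z) = (1 + 2/3z)/(1 − 1/3z).

Find x<0 with |R(x)|<1.
x=-1.29: |R|=0.0979
R=−1: 1+2/3x = −1+1/3x ⇒ -1/3x=2 ⇒ x=2/(-1/3)=-6.0000
Confirm numerically:
  x=-5.199: |R|=0.90231 <1
  x=-4.607: |R|=0.81688 <1
  x=-3.622: |R|=0.64089 <1
  x=-2.942: |R|=0.48536 <1
  x=-6.450: |R|=1.04762 >1
  x=-6.366: |R|=1.03908 >1
  x=-6.277: |R|=1.02986 >1
Interval (-6.0000, 0).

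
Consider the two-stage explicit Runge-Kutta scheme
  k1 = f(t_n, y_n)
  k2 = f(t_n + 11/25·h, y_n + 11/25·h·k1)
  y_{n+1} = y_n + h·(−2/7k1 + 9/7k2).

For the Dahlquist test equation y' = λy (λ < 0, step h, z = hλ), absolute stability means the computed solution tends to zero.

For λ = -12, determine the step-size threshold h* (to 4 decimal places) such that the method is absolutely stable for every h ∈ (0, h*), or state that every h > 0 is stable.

(-1.7677,0); λ=-12 ⇒ h* = (175/99)/12 = 0.1473.

On y'=λy, z=hλ:
  k1=λy_n ⇒ h·k1=z·y_n;  k2=λ(1+11/25z)y_n ⇒ h·k2=z(1+11/25z)y_n
  y_{n+1}/y_n = 1 − 2/7z + 9/7z(1+11/25z) = 1 + z + 99/175z²
  R(z) = 1 + z + 99/175z².

Solve |R(x)|<1 on ℝ⁻.
x=-1.78: |R|=1.0124
R=1: x+99/175x²=0 ⇒ x=−175/99=-1.7677; min R=1−1/(4·99/175)=0.5581>−1
Confirm numerically:
  x=-1.540: |R|=0.80165 <1
  x=-0.914: |R|=0.55860 <1
  x=-0.856: |R|=0.55852 <1
  x=-0.714: |R|=0.57440 <1
  x=-2.164: |R|=1.48518 >1
  x=-1.999: |R|=1.26159 >1
  x=-1.880: |R|=1.11946 >1
So |R|<1 on (-1.7677, 0).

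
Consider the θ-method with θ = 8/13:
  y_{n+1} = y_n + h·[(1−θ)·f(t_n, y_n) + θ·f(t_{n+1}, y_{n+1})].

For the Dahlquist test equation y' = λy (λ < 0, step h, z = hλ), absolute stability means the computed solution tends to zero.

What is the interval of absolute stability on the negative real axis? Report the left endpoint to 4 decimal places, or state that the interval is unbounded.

On y'=λy, z=hλ:
  y_{n+1} = y_n + z·[5/13·y_n + 8/13·y_{n+1}] ⇒ (1 − 8/13z)y_{n+1} = (1 + 5/13z)y_n
  R(z) = (1 + 5/13z)/(1 − 8/13z).

Solve |R(x)|<1 on ℝ⁻.
x=-0.86: |R|=0.4376
x=-2: |R|=0.1034
x=-10: |R|=0.3978
x=-100: |R|=0.5990
θ=8/13≥1/2 ⇒ |1+5/13x|<|1−8/13x| ∀x<0 ⇒ stable on all of ℝ⁻.

(−∞, 0) — no finite endpoint.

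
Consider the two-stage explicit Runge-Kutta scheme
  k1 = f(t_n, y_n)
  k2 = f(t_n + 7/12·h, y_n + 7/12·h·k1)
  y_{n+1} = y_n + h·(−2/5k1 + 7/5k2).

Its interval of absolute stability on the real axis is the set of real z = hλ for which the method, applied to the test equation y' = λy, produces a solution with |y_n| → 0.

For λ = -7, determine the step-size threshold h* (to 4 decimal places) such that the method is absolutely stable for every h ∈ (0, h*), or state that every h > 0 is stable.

(-1.2245,0); λ=-7 ⇒ h* = (60/49)/7 = 0.1749.

With y'=λy (z=hλ):
  k1=λy_n ⇒ h·k1=z·y_n;  k2=λ(1+7/12z)y_n ⇒ h·k2=z(1+7/12z)y_n
  y_{n+1}/y_n = 1 − 2/5z + 7/5z(1+7/12z) = 1 + z + 49/60z²
  R(z) = 1 + z + 49/60z².

Solve |R(x)|<1 on ℝ⁻.
x=-0.52: |R|=0.7008
R=1: x+49/60x²=0 ⇒ x=−60/49=-1.2245; min R=1−1/(4·49/60)=0.6939>−1
Confirm numerically:
  x=-1.078: |R|=0.87104 <1
  x=-0.935: |R|=0.77895 <1
  x=-0.671: |R|=0.69670 <1
  x=-1.760: |R|=1.76971 >1
  x=-1.706: |R|=1.67086 >1
  x=-1.299: |R|=1.07904 >1
Interval (-1.2245, 0).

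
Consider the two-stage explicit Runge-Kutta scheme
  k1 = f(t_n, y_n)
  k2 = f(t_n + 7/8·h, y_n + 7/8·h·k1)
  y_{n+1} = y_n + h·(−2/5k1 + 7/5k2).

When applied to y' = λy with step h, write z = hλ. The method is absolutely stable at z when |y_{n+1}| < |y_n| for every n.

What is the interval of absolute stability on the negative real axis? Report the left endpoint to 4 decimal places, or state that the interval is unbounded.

With y'=λy (z=hλ):
  k1=λy_n ⇒ h·k1=z·y_n;  k2=λ(1+7/8z)y_n ⇒ h·k2=z(1+7/8z)y_n
  y_{n+1}/y_n = 1 − 2/5z + 7/5z(1+7/8z) = 1 + z + 49/40z²
  R(z) = 1 + z + 49/40z².

Solve |R(x)|<1 on ℝ⁻.
x=-1.13: |R|=1.4342
R=1: x+49/40x²=0 ⇒ x=−40/49=-0.8163; min R=1−1/(4·49/40)=0.7959>−1
Confirm numerically:
  x=-0.762: |R|=0.94929 <1
  x=-0.593: |R|=0.83777 <1
  x=-0.478: |R|=0.80189 <1
  x=-0.365: |R|=0.79820 <1
  x=-1.247: |R|=1.65789 >1
  x=-0.950: |R|=1.15556 >1
So |R|<1 on (-0.8163, 0).

z∈(-0.8163,0).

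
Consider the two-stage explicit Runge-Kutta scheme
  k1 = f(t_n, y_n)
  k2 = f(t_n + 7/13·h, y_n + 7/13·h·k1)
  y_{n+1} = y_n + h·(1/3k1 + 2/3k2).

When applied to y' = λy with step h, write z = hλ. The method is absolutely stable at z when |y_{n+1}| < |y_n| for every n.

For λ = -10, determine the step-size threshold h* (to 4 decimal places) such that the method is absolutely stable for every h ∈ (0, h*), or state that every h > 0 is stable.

(-2.7857,0); λ=-10 ⇒ h* = (39/14)/10 = 0.2786.

On y'=λy, z=hλ:
  k1=λy_n ⇒ h·k1=z·y_n;  k2=λ(1+7/13z)y_n ⇒ h·k2=z(1+7/13z)y_n
  y_{n+1}/y_n = 1 + 1/3z + 2/3z(1+7/13z) = 1 + z + 14/39z²
  R(z) = 1 + z + 14/39z².

Find x<0 with |R(x)|<1.
x=-1.46: |R|=0.3052
R=1: x+14/39x²=0 ⇒ x=−39/14=-2.7857; min R=1−1/(4·14/39)=0.3036>−1
Confirm numerically:
  x=-2.105: |R|=0.48562 <1
  x=-2.096: |R|=0.48105 <1
  x=-1.577: |R|=0.31574 <1
  x=-1.290: |R|=0.30737 <1
  x=-3.130: |R|=1.38684 >1
  x=-3.120: |R|=1.37440 >1
  x=-2.940: |R|=1.16283 >1
So |R|<1 on (-2.7857, 0).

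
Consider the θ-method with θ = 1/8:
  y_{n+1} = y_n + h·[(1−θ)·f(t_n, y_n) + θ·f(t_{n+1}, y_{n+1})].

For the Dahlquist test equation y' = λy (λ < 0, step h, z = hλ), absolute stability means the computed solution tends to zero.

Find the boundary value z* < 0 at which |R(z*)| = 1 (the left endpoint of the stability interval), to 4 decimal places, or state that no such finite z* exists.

left endpoint -2.6667.

With y'=λy (z=hλ):
  y_{n+1} = y_n + z·[7/8·y_n + 1/8·y_{n+1}] ⇒ (1 − 1/8z)y_{n+1} = (1 + 7/8z)y_n
  so R(z) = (1 + 7/8z)/(1 − 1/8z).

Need |R(x)|<1, x<0.
x=-1.33: |R|=0.1404
R=−1: 1+7/8x = −1+1/8x ⇒ -3/4x=2 ⇒ x=2/(-3/4)=-2.6667
Confirm numerically:
  x=-2.564: |R|=0.94169 <1
  x=-2.526: |R|=0.91982 <1
  x=-1.815: |R|=0.47937 <1
  x=-1.290: |R|=0.11087 <1
  x=-3.040: |R|=1.20290 >1
  x=-2.942: |R|=1.15098 >1
  x=-2.916: |R|=1.13705 >1
Interval (-2.6667, 0).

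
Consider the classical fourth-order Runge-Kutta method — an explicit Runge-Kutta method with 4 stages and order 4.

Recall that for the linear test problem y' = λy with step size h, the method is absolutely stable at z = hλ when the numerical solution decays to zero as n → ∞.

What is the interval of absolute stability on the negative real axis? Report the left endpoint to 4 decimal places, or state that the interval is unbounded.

Set f=λy, z=hλ:
  order 4, 4-stage ⇒ R(z)=1+z+z^2/2+z^3/6+z^4/24
  (e.g. R(-1.4)=0.28273, |R|=0.28273)

Need |R(x)|<1, x<0.
x=-1.4: |R|=0.2827
|R(-1.96)|=0.3208 |R(-1.65)|=0.2714 |R(-0.82)|=0.4431
Bisect:
  x_lo=-3.5806 |R|=3.0274  x_hi=-0.2505 |R|=0.7784
  mid=-1.91553 |R|=0.30865 →hi
  mid=-2.74805 |R|=0.94528 →hi
  mid=-3.16430 |R|=1.73886 →lo
  mid=-2.95618 |R|=1.28972 →lo
  mid=-2.85211 |R|=1.10550 →lo
  mid=-2.80008 |R|=1.02252 →lo
  mid=-2.77406 |R|=0.98320 →hi
  mid=-2.78707 |R|=1.00268 →lo
  ...
  [-2.78544,-2.78524] ⇒ x*=-2.7853
Stable set (-2.7853, 0).

(-2.7853, 0).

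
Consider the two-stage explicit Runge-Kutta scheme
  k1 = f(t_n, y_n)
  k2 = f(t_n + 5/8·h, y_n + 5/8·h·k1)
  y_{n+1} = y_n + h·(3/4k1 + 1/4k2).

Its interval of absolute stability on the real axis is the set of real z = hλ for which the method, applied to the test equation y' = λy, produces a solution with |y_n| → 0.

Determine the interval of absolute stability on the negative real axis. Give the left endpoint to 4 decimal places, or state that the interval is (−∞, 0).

On y'=λy, z=hλ:
  k1=λy_n ⇒ h·k1=z·y_n;  k2=λ(1+5/8z)y_n ⇒ h·k2=z(1+5/8z)y_n
  y_{n+1}/y_n = 1 + 3/4z + 1/4z(1+5/8z) = 1 + z + 5/32z²
  R(z) = 1 + z + 5/32z².

Find x<0 with |R(x)|<1.
x=-0.66: |R|=0.4081
R=1: x+5/32x²=0 ⇒ x=−32/5=-6.4000; min R=1−1/(4·5/32)=-0.6000>−1
Confirm numerically:
  x=-6.043: |R|=0.66291 <1
  x=-4.930: |R|=0.13236 <1
  x=-4.585: |R|=0.30028 <1
  x=-6.808: |R|=1.43401 >1
  x=-6.550: |R|=1.15352 >1
Interval (-6.4000, 0).

z∈(-6.4000,0).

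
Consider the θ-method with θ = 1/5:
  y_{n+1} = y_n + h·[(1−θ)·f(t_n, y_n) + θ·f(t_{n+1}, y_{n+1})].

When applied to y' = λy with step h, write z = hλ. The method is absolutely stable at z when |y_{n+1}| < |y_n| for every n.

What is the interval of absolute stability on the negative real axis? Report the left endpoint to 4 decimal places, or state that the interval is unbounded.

Test eqn y'=λy, z=hλ:
  y_{n+1} = y_n + z·[4/5·y_n + 1/5·y_{n+1}] ⇒ (1 − 1/5z)y_{n+1} = (1 + 4/5z)y_n
  Hence R(z) = (1 + 4/5z)/(1 − 1/5z).

Need |R(x)|<1, x<0.
x=-0.49: |R|=0.5537
R=−1: 1+4/5x = −1+1/5x ⇒ -3/5x=2 ⇒ x=2/(-3/5)=-3.3333
Confirm numerically:
  x=-2.413: |R|=0.62755 <1
  x=-1.784: |R|=0.31486 <1
  x=-1.777: |R|=0.31105 <1
  x=-3.711: |R|=1.13007 >1
  x=-3.516: |R|=1.06435 >1
  x=-3.468: |R|=1.04771 >1
So |R|<1 on (-3.3333, 0).

(-3.3333, 0).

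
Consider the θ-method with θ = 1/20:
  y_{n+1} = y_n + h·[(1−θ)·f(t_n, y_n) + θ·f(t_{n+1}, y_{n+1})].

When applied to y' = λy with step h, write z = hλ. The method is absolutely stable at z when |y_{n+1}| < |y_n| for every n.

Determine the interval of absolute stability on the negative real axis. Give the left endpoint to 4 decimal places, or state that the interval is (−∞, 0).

With y'=λy (z=hλ):
  y_{n+1} = y_n + z·[19/20·y_n + 1/20·y_{n+1}] ⇒ (1 − 1/20z)y_{n+1} = (1 + 19/20z)y_n
  R(z) = (1 + 19/20z)/(1 − 1/20z).

Boundary: |R(x)|=1, x<0.
x=-1.14: |R|=0.0785
R=−1: 1+19/20x = −1+1/20x ⇒ -9/10x=2 ⇒ x=2/(-9/10)=-2.2222
Confirm numerically:
  x=-2.172: |R|=0.95923 <1
  x=-1.938: |R|=0.76680 <1
  x=-1.259: |R|=0.18444 <1
  x=-1.121: |R|=0.06150 <1
  x=-2.591: |R|=1.29383 >1
  x=-2.349: |R|=1.10211 >1
Stable set (-2.2222, 0).

(-2.2222, 0).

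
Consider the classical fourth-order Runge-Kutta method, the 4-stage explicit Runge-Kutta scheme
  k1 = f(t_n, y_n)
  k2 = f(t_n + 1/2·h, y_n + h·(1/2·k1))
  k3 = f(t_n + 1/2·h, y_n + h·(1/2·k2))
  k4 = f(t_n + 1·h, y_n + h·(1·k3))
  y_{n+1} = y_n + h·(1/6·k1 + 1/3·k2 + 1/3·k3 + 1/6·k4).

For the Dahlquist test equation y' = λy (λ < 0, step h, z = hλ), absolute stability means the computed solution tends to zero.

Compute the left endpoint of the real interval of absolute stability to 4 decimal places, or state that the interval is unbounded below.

Test eqn y'=λy, z=hλ:
  order 4, 4-stage ⇒ R(z)=1+z+z^2/2+z^3/6+z^4/24
  (e.g. R(-1.57)=0.27062, |R|=0.27062)

Solve |R(x)|<1 on ℝ⁻.
x=-1.57: |R|=0.2706
|R(-2.58)|=0.7321 |R(-1.28)|=0.3015 |R(-0.66)|=0.5178
Bisect:
  x_lo=-3.1925 |R|=1.8088  x_hi=-0.3545 |R|=0.7016
  mid=-1.77348 |R|=0.28165 →hi
  mid=-2.48299 |R|=0.63202 →hi
  mid=-2.83775 |R|=1.08200 →lo
  mid=-2.66037 |R|=0.82742 →hi
  mid=-2.74906 |R|=0.94673 →hi
  mid=-2.79340 |R|=1.01229 →lo
  mid=-2.77123 |R|=0.97900 →hi
  mid=-2.78231 |R|=0.99552 →hi
  ...
  [-2.78543,-2.78526] ⇒ x*=-2.7853
So |R|<1 on (-2.7853, 0).

left endpoint -2.7853.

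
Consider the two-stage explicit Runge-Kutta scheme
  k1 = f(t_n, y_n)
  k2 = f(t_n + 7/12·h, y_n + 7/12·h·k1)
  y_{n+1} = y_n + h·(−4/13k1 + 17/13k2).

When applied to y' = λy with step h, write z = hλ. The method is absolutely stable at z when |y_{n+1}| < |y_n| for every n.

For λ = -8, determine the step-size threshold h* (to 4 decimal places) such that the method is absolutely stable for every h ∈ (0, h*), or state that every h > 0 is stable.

On y'=λy, z=hλ:
  k1=λy_n ⇒ h·k1=z·y_n;  k2=λ(1+7/12z)y_n ⇒ h·k2=z(1+7/12z)y_n
  y_{n+1}/y_n = 1 − 4/13z + 17/13z(1+7/12z) = 1 + z + 119/156z²
  Hence R(z) = 1 + z + 119/156z².

Solve |R(x)|<1 on ℝ⁻.
x=-1.09: |R|=0.8163
R=1: x+119/156x²=0 ⇒ x=−156/119=-1.3109; min R=1−1/(4·119/156)=0.6723>−1
Confirm numerically:
  x=-1.234: |R|=0.92759 <1
  x=-1.157: |R|=0.86415 <1
  x=-1.114: |R|=0.83266 <1
  x=-1.750: |R|=1.58614 >1
  x=-1.466: |R|=1.17342 >1
Stable set (-1.3109, 0).

(-1.3109,0); λ=-8 ⇒ h* = (156/119)/8 = 0.1639.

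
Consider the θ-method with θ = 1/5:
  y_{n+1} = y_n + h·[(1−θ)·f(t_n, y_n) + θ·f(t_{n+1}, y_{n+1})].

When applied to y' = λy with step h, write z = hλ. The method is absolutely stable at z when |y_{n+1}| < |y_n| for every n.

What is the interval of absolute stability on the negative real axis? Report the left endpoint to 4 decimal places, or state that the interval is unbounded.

On y'=λy, z=hλ:
  y_{n+1} = y_n + z·[4/5·y_n + 1/5·y_{n+1}] ⇒ (1 − 1/5z)y_{n+1} = (1 + 4/5z)y_n
  R(z) = (1 + 4/5z)/(1 − 1/5z).

Boundary: |R(x)|=1, x<0.
x=-0.5: |R|=0.5455
R=−1: 1+4/5x = −1+1/5x ⇒ -3/5x=2 ⇒ x=2/(-3/5)=-3.3333
Confirm numerically:
  x=-3.148: |R|=0.93176 <1
  x=-2.365: |R|=0.60557 <1
  x=-2.083: |R|=0.47042 <1
  x=-1.749: |R|=0.29575 <1
  x=-3.833: |R|=1.16970 >1
  x=-3.818: |R|=1.16489 >1
  x=-3.597: |R|=1.09201 >1
Stable set (-3.3333, 0).

(-3.3333, 0).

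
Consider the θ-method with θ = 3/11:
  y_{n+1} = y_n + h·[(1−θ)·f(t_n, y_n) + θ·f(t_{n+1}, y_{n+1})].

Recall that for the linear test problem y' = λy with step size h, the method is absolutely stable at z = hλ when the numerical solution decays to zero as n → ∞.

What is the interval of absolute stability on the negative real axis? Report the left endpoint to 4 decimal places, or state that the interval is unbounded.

z∈(-4.4000,0).

On y'=λy, z=hλ:
  y_{n+1} = y_n + z·[8/11·y_n + 3/11·y_{n+1}] ⇒ (1 − 3/11z)y_{n+1} = (1 + 8/11z)y_n
  Hence R(z) = (1 + 8/11z)/(1 − 3/11z).

Need |R(x)|<1, x<0.
x=-1.79: |R|=0.2028
R=−1: 1+8/11x = −1+3/11x ⇒ -5/11x=2 ⇒ x=2/(-5/11)=-4.4000
Confirm numerically:
  x=-4.211: |R|=0.96001 <1
  x=-3.739: |R|=0.85124 <1
  x=-3.188: |R|=0.70531 <1
  x=-2.376: |R|=0.44175 <1
  x=-4.708: |R|=1.06130 >1
  x=-4.632: |R|=1.04659 >1
  x=-4.457: |R|=1.01169 >1
Interval (-4.4000, 0).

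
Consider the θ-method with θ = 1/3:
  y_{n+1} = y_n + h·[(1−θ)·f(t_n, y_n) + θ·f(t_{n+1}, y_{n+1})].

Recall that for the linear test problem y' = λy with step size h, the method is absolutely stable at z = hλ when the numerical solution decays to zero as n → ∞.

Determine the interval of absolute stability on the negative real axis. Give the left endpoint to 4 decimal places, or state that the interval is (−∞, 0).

Set f=λy, z=hλ:
  y_{n+1} = y_n + z·[2/3·y_n + 1/3·y_{n+1}] ⇒ (1 − 1/3z)y_{n+1} = (1 + 2/3z)y_n
  so R(z) = (1 + 2/3z)/(1 − 1/3z).

Need |R(x)|<1, x<0.
x=-0.42: |R|=0.6316
R=−1: 1+2/3x = −1+1/3x ⇒ -1/3x=2 ⇒ x=2/(-1/3)=-6.0000
Confirm numerically:
  x=-5.719: |R|=0.96777 <1
  x=-4.653: |R|=0.82399 <1
  x=-3.436: |R|=0.60162 <1
  x=-6.528: |R|=1.05542 >1
  x=-6.478: |R|=1.05043 >1
  x=-6.457: |R|=1.04832 >1
Stable set (-6.0000, 0).

z∈(-6.0000,0).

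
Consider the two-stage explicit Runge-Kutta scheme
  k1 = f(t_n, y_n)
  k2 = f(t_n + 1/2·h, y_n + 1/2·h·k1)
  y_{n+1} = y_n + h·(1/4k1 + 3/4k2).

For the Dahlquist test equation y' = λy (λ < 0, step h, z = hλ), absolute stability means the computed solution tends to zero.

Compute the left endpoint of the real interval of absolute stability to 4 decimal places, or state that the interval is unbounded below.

Set f=λy, z=hλ:
  k1=λy_n ⇒ h·k1=z·y_n;  k2=λ(1+1/2z)y_n ⇒ h·k2=z(1+1/2z)y_n
  y_{n+1}/y_n = 1 + 1/4z + 3/4z(1+1/2z) = 1 + z + 3/8z²
  R(z) = 1 + z + 3/8z².

Boundary: |R(x)|=1, x<0.
x=-1.74: |R|=0.3953
R=1: x+3/8x²=0 ⇒ x=−8/3=-2.6667; min R=1−1/(4·3/8)=0.3333>−1
Confirm numerically:
  x=-1.661: |R|=0.37360 <1
  x=-1.553: |R|=0.35143 <1
  x=-1.117: |R|=0.35088 <1
  x=-3.116: |R|=1.52505 >1
  x=-2.845: |R|=1.19026 >1
Interval (-2.6667, 0).

z* = -2.6667.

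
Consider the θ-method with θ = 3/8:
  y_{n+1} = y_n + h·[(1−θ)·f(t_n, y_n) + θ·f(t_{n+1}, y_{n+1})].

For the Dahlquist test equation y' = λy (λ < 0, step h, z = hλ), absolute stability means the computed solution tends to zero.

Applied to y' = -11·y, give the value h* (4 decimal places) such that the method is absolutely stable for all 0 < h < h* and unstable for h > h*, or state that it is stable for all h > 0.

Set f=λy, z=hλ:
  y_{n+1} = y_n + z·[5/8·y_n + 3/8·y_{n+1}] ⇒ (1 − 3/8z)y_{n+1} = (1 + 5/8z)y_n
  so R(z) = (1 + 5/8z)/(1 − 3/8z).

Boundary: |R(x)|=1, x<0.
x=-1.17: |R|=0.1868
R=−1: 1+5/8x = −1+3/8x ⇒ -1/4x=2 ⇒ x=2/(-1/4)=-8.0000
Confirm numerically:
  x=-5.422: |R|=0.78752 <1
  x=-5.357: |R|=0.78040 <1
  x=-4.703: |R|=0.70175 <1
  x=-4.159: |R|=0.62485 <1
  x=-8.461: |R|=1.02762 >1
  x=-8.127: |R|=1.00784 >1
  x=-8.107: |R|=1.00662 >1
Stable set (-8.0000, 0).

(-8.0000,0); λ=-11 ⇒ h* = (8)/11 = 0.7273.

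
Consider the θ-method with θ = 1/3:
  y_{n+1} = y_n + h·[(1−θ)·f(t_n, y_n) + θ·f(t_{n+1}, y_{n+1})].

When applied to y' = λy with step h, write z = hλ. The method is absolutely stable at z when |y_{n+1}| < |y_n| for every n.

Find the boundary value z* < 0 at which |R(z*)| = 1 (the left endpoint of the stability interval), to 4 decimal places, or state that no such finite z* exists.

On y'=λy, z=hλ:
  y_{n+1} = y_n + z·[2/3·y_n + 1/3·y_{n+1}] ⇒ (1 − 1/3z)y_{n+1} = (1 + 2/3z)y_n
  R(z) = (1 + 2/3z)/(1 − 1/3z).

Need |R(x)|<1, x<0.
x=-0.88: |R|=0.3196
R=−1: 1+2/3x = −1+1/3x ⇒ -1/3x=2 ⇒ x=2/(-1/3)=-6.0000
Confirm numerically:
  x=-4.186: |R|=0.74756 <1
  x=-3.922: |R|=0.69980 <1
  x=-3.440: |R|=0.60248 <1
  x=-2.987: |R|=0.49674 <1
  x=-6.263: |R|=1.02839 >1
  x=-6.133: |R|=1.01456 >1
  x=-6.061: |R|=1.00673 >1
So |R|<1 on (-6.0000, 0).

left endpoint -6.0000.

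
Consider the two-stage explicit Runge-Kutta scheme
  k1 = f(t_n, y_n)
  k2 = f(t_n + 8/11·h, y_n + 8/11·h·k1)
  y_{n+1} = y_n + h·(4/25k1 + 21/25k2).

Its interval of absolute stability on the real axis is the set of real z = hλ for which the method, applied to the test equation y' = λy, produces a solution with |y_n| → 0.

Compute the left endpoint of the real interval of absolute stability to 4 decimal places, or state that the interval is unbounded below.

left endpoint -1.6369.

With y'=λy (z=hλ):
  k1=λy_n ⇒ h·k1=z·y_n;  k2=λ(1+8/11z)y_n ⇒ h·k2=z(1+8/11z)y_n
  y_{n+1}/y_n = 1 + 4/25z + 21/25z(1+8/11z) = 1 + z + 168/275z²
  ⇒ R(z) = 1 + z + 168/275z².

Boundary: |R(x)|=1, x<0.
x=-0.94: |R|=0.5998
R=1: x+168/275x²=0 ⇒ x=−275/168=-1.6369; min R=1−1/(4·168/275)=0.5908>−1
Confirm numerically:
  x=-1.583: |R|=0.94787 <1
  x=-1.505: |R|=0.87872 <1
  x=-1.094: |R|=0.63716 <1
  x=-2.009: |R|=1.45668 >1
  x=-1.860: |R|=1.25350 >1
So |R|<1 on (-1.6369, 0).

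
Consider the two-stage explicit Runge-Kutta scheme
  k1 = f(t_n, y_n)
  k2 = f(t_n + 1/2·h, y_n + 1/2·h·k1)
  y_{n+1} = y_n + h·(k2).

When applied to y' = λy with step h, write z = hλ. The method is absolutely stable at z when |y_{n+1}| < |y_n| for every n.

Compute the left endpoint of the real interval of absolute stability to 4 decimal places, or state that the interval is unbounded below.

z* = -2.0000.

With y'=λy (z=hλ):
  k1=λy_n ⇒ h·k1=z·y_n;  k2=λ(1+1/2z)y_n ⇒ h·k2=z(1+1/2z)y_n
  y_{n+1}/y_n = 1 + z(1+1/2z) = 1 + z + 1/2z²
  R(z) = 1 + z + 1/2z².

Boundary: |R(x)|=1, x<0.
x=-0.61: |R|=0.5760
R=1: x+1/2x²=0 ⇒ x=−2=-2.0000; min R=1−1/(4·1/2)=0.5000>−1
Confirm numerically:
  x=-1.784: |R|=0.80733 <1
  x=-1.734: |R|=0.76938 <1
  x=-1.531: |R|=0.64098 <1
  x=-1.296: |R|=0.54381 <1
  x=-2.515: |R|=1.64761 >1
  x=-2.422: |R|=1.51104 >1
  x=-2.325: |R|=1.37781 >1
Stable set (-2.0000, 0).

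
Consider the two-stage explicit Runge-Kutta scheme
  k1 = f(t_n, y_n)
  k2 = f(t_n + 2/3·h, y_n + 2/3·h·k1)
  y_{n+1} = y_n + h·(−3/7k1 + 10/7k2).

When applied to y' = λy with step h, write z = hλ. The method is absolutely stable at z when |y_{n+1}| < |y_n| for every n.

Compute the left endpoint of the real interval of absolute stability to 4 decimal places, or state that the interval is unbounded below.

left endpoint -1.0500.

Set f=λy, z=hλ:
  k1=λy_n ⇒ h·k1=z·y_n;  k2=λ(1+2/3z)y_n ⇒ h·k2=z(1+2/3z)y_n
  y_{n+1}/y_n = 1 − 3/7z + 10/7z(1+2/3z) = 1 + z + 20/21z²
  ⇒ R(z) = 1 + z + 20/21z².

Boundary: |R(x)|=1, x<0.
x=-0.88: |R|=0.8575
R=1: x+20/21x²=0 ⇒ x=−21/20=-1.0500; min R=1−1/(4·20/21)=0.7375>−1
Confirm numerically:
  x=-0.717: |R|=0.77261 <1
  x=-0.641: |R|=0.75032 <1
  x=-0.600: |R|=0.74286 <1
  x=-0.468: |R|=0.74059 <1
  x=-1.422: |R|=1.50379 >1
  x=-1.257: |R|=1.24781 >1
Stable set (-1.0500, 0).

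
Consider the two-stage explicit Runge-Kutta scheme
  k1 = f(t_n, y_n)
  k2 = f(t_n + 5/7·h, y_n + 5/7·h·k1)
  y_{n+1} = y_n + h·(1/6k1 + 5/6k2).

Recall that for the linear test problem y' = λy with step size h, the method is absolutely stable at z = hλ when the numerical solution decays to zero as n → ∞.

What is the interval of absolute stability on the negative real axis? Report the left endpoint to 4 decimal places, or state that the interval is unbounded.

Set f=λy, z=hλ:
  k1=λy_n ⇒ h·k1=z·y_n;  k2=λ(1+5/7z)y_n ⇒ h·k2=z(1+5/7z)y_n
  y_{n+1}/y_n = 1 + 1/6z + 5/6z(1+5/7z) = 1 + z + 25/42z²
  so R(z) = 1 + z + 25/42z².

Solve |R(x)|<1 on ℝ⁻.
x=-0.69: |R|=0.5934
R=1: x+25/42x²=0 ⇒ x=−42/25=-1.6800; min R=1−1/(4·25/42)=0.5800>−1
Confirm numerically:
  x=-1.644: |R|=0.96477 <1
  x=-1.266: |R|=0.68802 <1
  x=-0.714: |R|=0.58945 <1
  x=-2.229: |R|=1.72841 >1
  x=-1.905: |R|=1.25513 >1
Interval (-1.6800, 0).

z∈(-1.6800,0).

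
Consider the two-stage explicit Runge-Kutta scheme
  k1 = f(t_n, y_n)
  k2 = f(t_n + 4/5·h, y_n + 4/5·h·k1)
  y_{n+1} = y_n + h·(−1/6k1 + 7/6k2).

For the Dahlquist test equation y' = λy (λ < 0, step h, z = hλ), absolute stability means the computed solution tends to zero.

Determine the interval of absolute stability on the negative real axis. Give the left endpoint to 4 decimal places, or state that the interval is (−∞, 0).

On y'=λy, z=hλ:
  k1=λy_n ⇒ h·k1=z·y_n;  k2=λ(1+4/5z)y_n ⇒ h·k2=z(1+4/5z)y_n
  y_{n+1}/y_n = 1 − 1/6z + 7/6z(1+4/5z) = 1 + z + 14/15z²
  so R(z) = 1 + z + 14/15z².

Boundary: |R(x)|=1, x<0.
x=-1.44: |R|=1.4954
R=1: x+14/15x²=0 ⇒ x=−15/14=-1.0714; min R=1−1/(4·14/15)=0.7321>−1
Confirm numerically:
  x=-0.993: |R|=0.92731 <1
  x=-0.791: |R|=0.79297 <1
  x=-0.585: |R|=0.73441 <1
  x=-1.551: |R|=1.69423 >1
  x=-1.170: |R|=1.10764 >1
Interval (-1.0714, 0).

(-1.0714, 0).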